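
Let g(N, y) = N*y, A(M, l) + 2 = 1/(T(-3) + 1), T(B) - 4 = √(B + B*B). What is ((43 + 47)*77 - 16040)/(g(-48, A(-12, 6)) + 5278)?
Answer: -231999815/136535107 + 109320*√6/136535107 ≈ -1.6972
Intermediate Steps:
T(B) = 4 + √(B + B²) (T(B) = 4 + √(B + B*B) = 4 + √(B + B²))
A(M, l) = -2 + 1/(5 + √6) (A(M, l) = -2 + 1/((4 + √(-3*(1 - 3))) + 1) = -2 + 1/((4 + √(-3*(-2))) + 1) = -2 + 1/((4 + √6) + 1) = -2 + 1/(5 + √6))
((43 + 47)*77 - 16040)/(g(-48, A(-12, 6)) + 5278) = ((43 + 47)*77 - 16040)/(-48*(-33/19 - √6/19) + 5278) = (90*77 - 16040)/((1584/19 + 48*√6/19) + 5278) = (6930 - 16040)/(101866/19 + 48*√6/19) = -9110/(101866/19 + 48*√6/19)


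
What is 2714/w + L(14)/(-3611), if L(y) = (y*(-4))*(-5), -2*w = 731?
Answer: -19805188/2639641 ≈ -7.5030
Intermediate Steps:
w = -731/2 (w = -½*731 = -731/2 ≈ -365.50)
L(y) = 20*y (L(y) = -4*y*(-5) = 20*y)
2714/w + L(14)/(-3611) = 2714/(-731/2) + (20*14)/(-3611) = 2714*(-2/731) + 280*(-1/3611) = -5428/731 - 280/3611 = -19805188/2639641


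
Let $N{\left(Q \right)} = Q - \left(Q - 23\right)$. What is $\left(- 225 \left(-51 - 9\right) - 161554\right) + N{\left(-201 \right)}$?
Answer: $-148031$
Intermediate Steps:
$N{\left(Q \right)} = 23$ ($N{\left(Q \right)} = Q - \left(-23 + Q\right) = 23$)
$\left(- 225 \left(-51 - 9\right) - 161554\right) + N{\left(-201 \right)} = \left(- 225 \left(-51 - 9\right) - 161554\right) + 23 = \left(\left(-225\right) \left(-60\right) - 161554\right) + 23 = \left(13500 - 161554\right) + 23 = -148054 + 23 = -148031$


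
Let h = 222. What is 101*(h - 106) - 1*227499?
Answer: -215783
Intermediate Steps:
101*(h - 106) - 1*227499 = 101*(222 - 106) - 1*227499 = 101*116 - 227499 = 11716 - 227499 = -215783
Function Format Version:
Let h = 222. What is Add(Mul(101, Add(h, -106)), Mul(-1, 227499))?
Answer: -215783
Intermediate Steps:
Add(Mul(101, Add(h, -106)), Mul(-1, 227499)) = Add(Mul(101, Add(222, -106)), Mul(-1, 227499)) = Add(Mul(101, 116), -227499) = Add(11716, -227499) = -215783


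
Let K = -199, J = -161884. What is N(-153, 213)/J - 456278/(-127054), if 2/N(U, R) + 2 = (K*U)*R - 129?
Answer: 119753661975021513/33346297144684720 ≈ 3.5912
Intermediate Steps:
N(U, R) = 2/(-131 - 199*R*U) (N(U, R) = 2/(-2 + ((-199*U)*R - 129)) = 2/(-2 + (-199*R*U - 129)) = 2/(-2 + (-129 - 199*R*U)) = 2/(-131 - 199*R*U))
N(-153, 213)/J - 456278/(-127054) = -2/(131 + 199*213*(-153))/(-161884) - 456278/(-127054) = -2/(131 - 6485211)*(-1/161884) - 456278*(-1/127054) = -2/(-6485080)*(-1/161884) + 228139/63527 = -2*(-1/6485080)*(-1/161884) + 228139/63527 = (1/3242540)*(-1/161884) + 228139/63527 = -1/524915345360 + 228139/63527 = 119753661975021513/33346297144684720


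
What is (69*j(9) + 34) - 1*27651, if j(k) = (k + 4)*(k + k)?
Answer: -11471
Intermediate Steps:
j(k) = 2*k*(4 + k) (j(k) = (4 + k)*(2*k) = 2*k*(4 + k))
(69*j(9) + 34) - 1*27651 = (69*(2*9*(4 + 9)) + 34) - 1*27651 = (69*(2*9*13) + 34) - 27651 = (69*234 + 34) - 27651 = (16146 + 34) - 27651 = 16180 - 27651 = -11471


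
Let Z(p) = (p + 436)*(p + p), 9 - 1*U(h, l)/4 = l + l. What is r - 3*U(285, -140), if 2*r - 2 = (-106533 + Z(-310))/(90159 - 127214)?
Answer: -256754717/74110 ≈ -3464.5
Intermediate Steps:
U(h, l) = 36 - 8*l (U(h, l) = 36 - 4*(l + l) = 36 - 8*l)
Z(p) = 2*p*(436 + p) (Z(p) = (436 + p)*(2*p) = 2*p*(436 + p))
r = 258763/74110 (r = 1 + ((-106533 + 2*(-310)*(436 - 310))/(90159 - 127214))/2 = 1 + ((-106533 + 2*(-310)*126)/(-37055))/2 = 1 + ((-106533 - 78120)*(-1/37055))/2 = 1 + (-184653*(-1/37055))/2 = 1 + (½)*(184653/37055) = 1 + 184653/74110 = 258763/74110 ≈ 3.4916)
r - 3*U(285, -140) = 258763/74110 - 3*(36 - 8*(-140)) = 258763/74110 - 3*(36 + 1120) = 258763/74110 - 3*1156 = 258763/74110 - 1*3468 = 258763/74110 - 3468 = -256754717/74110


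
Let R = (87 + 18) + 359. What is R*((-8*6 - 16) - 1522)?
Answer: -735904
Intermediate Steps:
R = 464 (R = 105 + 359 = 464)
R*((-8*6 - 16) - 1522) = 464*((-8*6 - 16) - 1522) = 464*((-48 - 16) - 1522) = 464*(-64 - 1522) = 464*(-1586) = -735904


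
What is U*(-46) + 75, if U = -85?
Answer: 3985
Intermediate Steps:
U*(-46) + 75 = -85*(-46) + 75 = 3910 + 75 = 3985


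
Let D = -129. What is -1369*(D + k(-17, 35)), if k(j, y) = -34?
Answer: 223147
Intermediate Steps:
-1369*(D + k(-17, 35)) = -1369*(-129 - 34) = -1369*(-163) = 223147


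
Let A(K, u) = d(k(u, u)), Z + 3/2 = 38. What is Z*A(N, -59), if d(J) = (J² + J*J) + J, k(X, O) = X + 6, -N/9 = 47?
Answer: 406245/2 ≈ 2.0312e+5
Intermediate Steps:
N = -423 (N = -9*47 = -423)
Z = 73/2 (Z = -3/2 + 38 = 73/2 ≈ 36.500)
k(X, O) = 6 + X
d(J) = J + 2*J² (d(J) = (J² + J²) + J = 2*J² + J = J + 2*J²)
A(K, u) = (6 + u)*(13 + 2*u) (A(K, u) = (6 + u)*(1 + 2*(6 + u)) = (6 + u)*(1 + (12 + 2*u)) = (6 + u)*(13 + 2*u))
Z*A(N, -59) = 73*((6 - 59)*(13 + 2*(-59)))/2 = 73*(-53*(13 - 118))/2 = 73*(-53*(-105))/2 = (73/2)*5565 = 406245/2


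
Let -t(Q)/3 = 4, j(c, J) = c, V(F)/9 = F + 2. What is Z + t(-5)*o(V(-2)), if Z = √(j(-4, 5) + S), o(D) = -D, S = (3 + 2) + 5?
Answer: √6 ≈ 2.4495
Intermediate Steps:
V(F) = 18 + 9*F (V(F) = 9*(F + 2) = 9*(2 + F) = 18 + 9*F)
S = 10 (S = 5 + 5 = 10)
Z = √6 (Z = √(-4 + 10) = √6 ≈ 2.4495)
t(Q) = -12 (t(Q) = -3*4 = -12)
Z + t(-5)*o(V(-2)) = √6 - (-12)*(18 + 9*(-2)) = √6 - (-12)*(18 - 18) = √6 - (-12)*0 = √6 - 12*0 = √6 + 0 = √6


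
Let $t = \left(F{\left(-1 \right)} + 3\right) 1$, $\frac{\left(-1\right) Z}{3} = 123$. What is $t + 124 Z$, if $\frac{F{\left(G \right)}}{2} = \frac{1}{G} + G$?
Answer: $-45757$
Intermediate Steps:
$Z = -369$ ($Z = \left(-3\right) 123 = -369$)
$F{\left(G \right)} = 2 G + \frac{2}{G}$ ($F{\left(G \right)} = 2 \left(\frac{1}{G} + G\right) = 2 \left(G + \frac{1}{G}\right) = 2 G + \frac{2}{G}$)
$t = -1$ ($t = \left(\left(2 \left(-1\right) + \frac{2}{-1}\right) + 3\right) 1 = \left(\left(-2 + 2 \left(-1\right)\right) + 3\right) 1 = \left(\left(-2 - 2\right) + 3\right) 1 = \left(-4 + 3\right) 1 = \left(-1\right) 1 = -1$)
$t + 124 Z = -1 + 124 \left(-369\right) = -1 - 45756 = -45757$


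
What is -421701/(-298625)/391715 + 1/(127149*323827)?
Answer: 17363351698510198/4816398034420707013125 ≈ 3.6050e-6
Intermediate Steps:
-421701/(-298625)/391715 + 1/(127149*323827) = -421701*(-1/298625)*(1/391715) + (1/127149)*(1/323827) = (421701/298625)*(1/391715) + 1/41174279223 = 421701/116975891875 + 1/41174279223 = 17363351698510198/4816398034420707013125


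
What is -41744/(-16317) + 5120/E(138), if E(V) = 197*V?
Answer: 203065904/73932327 ≈ 2.7466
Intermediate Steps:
-41744/(-16317) + 5120/E(138) = -41744/(-16317) + 5120/((197*138)) = -41744*(-1/16317) + 5120/27186 = 41744/16317 + 5120*(1/27186) = 41744/16317 + 2560/13593 = 203065904/73932327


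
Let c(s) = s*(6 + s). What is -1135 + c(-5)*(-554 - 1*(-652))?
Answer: -1625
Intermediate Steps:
-1135 + c(-5)*(-554 - 1*(-652)) = -1135 + (-5*(6 - 5))*(-554 - 1*(-652)) = -1135 + (-5*1)*(-554 + 652) = -1135 - 5*98 = -1135 - 490 = -1625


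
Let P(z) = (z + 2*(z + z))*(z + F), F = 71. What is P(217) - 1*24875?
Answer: 287605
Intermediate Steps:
P(z) = 5*z*(71 + z) (P(z) = (z + 2*(z + z))*(z + 71) = (z + 2*(2*z))*(71 + z) = (z + 4*z)*(71 + z) = (5*z)*(71 + z) = 5*z*(71 + z))
P(217) - 1*24875 = 5*217*(71 + 217) - 1*24875 = 5*217*288 - 24875 = 312480 - 24875 = 287605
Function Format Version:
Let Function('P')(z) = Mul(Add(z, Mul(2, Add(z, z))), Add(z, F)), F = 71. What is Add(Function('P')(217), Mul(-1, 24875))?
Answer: 287605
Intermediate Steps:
Function('P')(z) = Mul(5, z, Add(71, z)) (Function('P')(z) = Mul(Add(z, Mul(2, Add(z, z))), Add(z, 71)) = Mul(Add(z, Mul(2, Mul(2, z))), Add(71, z)) = Mul(Add(z, Mul(4, z)), Add(71, z)) = Mul(Mul(5, z), Add(71, z)) = Mul(5, z, Add(71, z)))
Add(Function('P')(217), Mul(-1, 24875)) = Add(Mul(5, 217, Add(71, 217)), Mul(-1, 24875)) = Add(Mul(5, 217, 288), -24875) = Add(312480, -24875) = 287605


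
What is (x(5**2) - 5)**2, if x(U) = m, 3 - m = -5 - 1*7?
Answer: 100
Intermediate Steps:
m = 15 (m = 3 - (-5 - 1*7) = 3 - (-5 - 7) = 3 - 1*(-12) = 3 + 12 = 15)
x(U) = 15
(x(5**2) - 5)**2 = (15 - 5)**2 = 10**2 = 100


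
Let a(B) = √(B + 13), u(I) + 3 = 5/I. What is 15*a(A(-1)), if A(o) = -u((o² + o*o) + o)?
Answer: 15*√11 ≈ 49.749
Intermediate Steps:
u(I) = -3 + 5/I
A(o) = 3 - 5/(o + 2*o²) (A(o) = -(-3 + 5/((o² + o*o) + o)) = -(-3 + 5/((o² + o²) + o)) = -(-3 + 5/(2*o² + o)) = -(-3 + 5/(o + 2*o²)) = 3 - 5/(o + 2*o²))
a(B) = √(13 + B)
15*a(A(-1)) = 15*√(13 + (3 - 5/(-1*(1 + 2*(-1))))) = 15*√(13 + (3 - 5*(-1)/(1 - 2))) = 15*√(13 + (3 - 5*(-1)/(-1))) = 15*√(13 + (3 - 5*(-1)*(-1))) = 15*√(13 + (3 - 5)) = 15*√(13 - 2) = 15*√11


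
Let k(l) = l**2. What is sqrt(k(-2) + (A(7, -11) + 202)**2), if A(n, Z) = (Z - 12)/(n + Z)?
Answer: 25*sqrt(1105)/4 ≈ 207.76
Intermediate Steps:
A(n, Z) = (-12 + Z)/(Z + n)
sqrt(k(-2) + (A(7, -11) + 202)**2) = sqrt((-2)**2 + ((-12 - 11)/(-11 + 7) + 202)**2) = sqrt(4 + (-23/(-4) + 202)**2) = sqrt(4 + (-1/4*(-23) + 202)**2) = sqrt(4 + (23/4 + 202)**2) = sqrt(4 + (831/4)**2) = sqrt(4 + 690561/16) = sqrt(690625/16) = 25*sqrt(1105)/4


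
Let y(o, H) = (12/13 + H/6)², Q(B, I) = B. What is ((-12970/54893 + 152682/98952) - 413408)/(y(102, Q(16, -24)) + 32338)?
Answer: -569242097709494157/44545689888138488 ≈ -12.779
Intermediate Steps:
y(o, H) = (12/13 + H/6)² (y(o, H) = (12*(1/13) + H*(⅙))² = (12/13 + H/6)²)
((-12970/54893 + 152682/98952) - 413408)/(y(102, Q(16, -24)) + 32338) = ((-12970/54893 + 152682/98952) - 413408)/((72 + 13*16)²/6084 + 32338) = ((-12970*1/54893 + 152682*(1/98952)) - 413408)/((72 + 208)²/6084 + 32338) = ((-12970/54893 + 25447/16492) - 413408)/((1/6084)*280² + 32338) = (1182960931/905295356 - 413408)/((1/6084)*78400 + 32338) = -374255159572317/(905295356*(19600/1521 + 32338)) = -374255159572317/(905295356*49205698/1521) = -374255159572317/905295356*1521/49205698 = -569242097709494157/44545689888138488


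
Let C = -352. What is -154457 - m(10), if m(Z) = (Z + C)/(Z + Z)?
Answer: -1544399/10 ≈ -1.5444e+5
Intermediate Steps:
m(Z) = (-352 + Z)/(2*Z) (m(Z) = (Z - 352)/(Z + Z) = (-352 + Z)/((2*Z)) = (-352 + Z)*(1/(2*Z)) = (-352 + Z)/(2*Z))
-154457 - m(10) = -154457 - (-352 + 10)/(2*10) = -154457 - (-342)/(2*10) = -154457 - 1*(-171/10) = -154457 + 171/10 = -1544399/10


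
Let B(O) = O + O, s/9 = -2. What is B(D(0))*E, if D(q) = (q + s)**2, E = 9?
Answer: 5832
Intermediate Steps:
s = -18 (s = 9*(-2) = -18)
D(q) = (-18 + q)**2 (D(q) = (q - 18)**2 = (-18 + q)**2)
B(O) = 2*O
B(D(0))*E = (2*(-18 + 0)**2)*9 = (2*(-18)**2)*9 = (2*324)*9 = 648*9 = 5832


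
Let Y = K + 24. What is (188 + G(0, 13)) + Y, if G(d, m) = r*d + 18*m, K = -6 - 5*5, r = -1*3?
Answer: 415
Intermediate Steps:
r = -3
K = -31 (K = -6 - 25 = -31)
G(d, m) = -3*d + 18*m
Y = -7 (Y = -31 + 24 = -7)
(188 + G(0, 13)) + Y = (188 + (-3*0 + 18*13)) - 7 = (188 + (0 + 234)) - 7 = (188 + 234) - 7 = 422 - 7 = 415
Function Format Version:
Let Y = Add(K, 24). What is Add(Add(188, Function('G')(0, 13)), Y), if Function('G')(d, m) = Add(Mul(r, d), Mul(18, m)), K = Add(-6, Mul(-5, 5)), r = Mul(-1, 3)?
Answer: 415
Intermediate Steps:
r = -3
K = -31 (K = Add(-6, -25) = -31)
Function('G')(d, m) = Add(Mul(-3, d), Mul(18, m))
Y = -7 (Y = Add(-31, 24) = -7)
Add(Add(188, Function('G')(0, 13)), Y) = Add(Add(188, Add(Mul(-3, 0), Mul(18, 13))), -7) = Add(Add(188, Add(0, 234)), -7) = Add(Add(188, 234), -7) = Add(422, -7) = 415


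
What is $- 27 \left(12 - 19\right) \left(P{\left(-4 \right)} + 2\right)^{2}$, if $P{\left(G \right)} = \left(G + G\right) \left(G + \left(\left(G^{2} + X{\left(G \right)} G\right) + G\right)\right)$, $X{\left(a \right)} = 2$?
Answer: $756$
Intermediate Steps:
$P{\left(G \right)} = 2 G \left(G^{2} + 4 G\right)$ ($P{\left(G \right)} = \left(G + G\right) \left(G + \left(\left(G^{2} + 2 G\right) + G\right)\right) = 2 G \left(G + \left(G^{2} + 3 G\right)\right) = 2 G \left(G^{2} + 4 G\right)$)
$- 27 \left(12 - 19\right) \left(P{\left(-4 \right)} + 2\right)^{2} = - 27 \left(12 - 19\right) \left(2 \left(-4\right)^{2} \left(4 - 4\right) + 2\right)^{2} = \left(-27\right) \left(-7\right) \left(2 \cdot 16 \cdot 0 + 2\right)^{2} = 189 \left(0 + 2\right)^{2} = 189 \cdot 2^{2} = 189 \cdot 4 = 756$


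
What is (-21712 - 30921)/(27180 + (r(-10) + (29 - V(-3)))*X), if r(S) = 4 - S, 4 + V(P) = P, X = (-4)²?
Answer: -52633/27980 ≈ -1.8811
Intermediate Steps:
X = 16
V(P) = -4 + P
(-21712 - 30921)/(27180 + (r(-10) + (29 - V(-3)))*X) = (-21712 - 30921)/(27180 + ((4 - 1*(-10)) + (29 - (-4 - 3)))*16) = -52633/(27180 + ((4 + 10) + (29 - 1*(-7)))*16) = -52633/(27180 + (14 + (29 + 7))*16) = -52633/(27180 + (14 + 36)*16) = -52633/(27180 + 50*16) = -52633/(27180 + 800) = -52633/27980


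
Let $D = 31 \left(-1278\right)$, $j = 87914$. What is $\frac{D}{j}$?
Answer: $- \frac{19809}{43957} \approx -0.45064$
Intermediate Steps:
$D = -39618$
$\frac{D}{j} = - \frac{39618}{87914} = \left(-39618\right) \frac{1}{87914} = - \frac{19809}{43957}$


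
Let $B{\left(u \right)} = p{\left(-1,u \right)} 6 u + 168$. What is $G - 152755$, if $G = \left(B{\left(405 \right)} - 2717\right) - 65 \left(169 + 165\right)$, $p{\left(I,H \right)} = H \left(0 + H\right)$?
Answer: $398403736$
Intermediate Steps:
$p{\left(I,H \right)} = H^{2}$ ($p{\left(I,H \right)} = H H = H^{2}$)
$B{\left(u \right)} = 168 + 6 u^{3}$ ($B{\left(u \right)} = u^{2} \cdot 6 u + 168 = 6 u^{2} u + 168 = 6 u^{3} + 168 = 168 + 6 u^{3}$)
$G = 398556491$ ($G = \left(\left(168 + 6 \cdot 405^{3}\right) - 2717\right) - 65 \left(169 + 165\right) = \left(\left(168 + 6 \cdot 66430125\right) - 2717\right) - 21710 = \left(\left(168 + 398580750\right) - 2717\right) - 21710 = \left(398580918 - 2717\right) - 21710 = 398578201 - 21710 = 398556491$)
$G - 152755 = 398556491 - 152755 = 398403736$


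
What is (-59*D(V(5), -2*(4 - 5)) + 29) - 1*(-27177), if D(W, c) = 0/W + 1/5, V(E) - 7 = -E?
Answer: 135971/5 ≈ 27194.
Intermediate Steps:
V(E) = 7 - E
D(W, c) = ⅕ (D(W, c) = 0 + 1*(⅕) = 0 + ⅕ = ⅕)
(-59*D(V(5), -2*(4 - 5)) + 29) - 1*(-27177) = (-59*⅕ + 29) - 1*(-27177) = (-59/5 + 29) + 27177 = 86/5 + 27177 = 135971/5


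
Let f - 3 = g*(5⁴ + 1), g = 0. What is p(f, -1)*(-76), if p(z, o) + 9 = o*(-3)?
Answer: 456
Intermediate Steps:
f = 3 (f = 3 + 0*(5⁴ + 1) = 3 + 0*(625 + 1) = 3 + 0*626 = 3 + 0 = 3)
p(z, o) = -9 - 3*o (p(z, o) = -9 + o*(-3) = -9 - 3*o)
p(f, -1)*(-76) = (-9 - 3*(-1))*(-76) = (-9 + 3)*(-76) = -6*(-76) = 456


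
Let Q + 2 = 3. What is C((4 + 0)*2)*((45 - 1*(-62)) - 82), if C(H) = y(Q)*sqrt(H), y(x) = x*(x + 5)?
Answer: 300*sqrt(2) ≈ 424.26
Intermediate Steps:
Q = 1 (Q = -2 + 3 = 1)
y(x) = x*(5 + x)
C(H) = 6*sqrt(H) (C(H) = (1*(5 + 1))*sqrt(H) = (1*6)*sqrt(H) = 6*sqrt(H))
C((4 + 0)*2)*((45 - 1*(-62)) - 82) = (6*sqrt((4 + 0)*2))*((45 - 1*(-62)) - 82) = (6*sqrt(4*2))*((45 + 62) - 82) = (6*sqrt(8))*(107 - 82) = (6*(2*sqrt(2)))*25 = (12*sqrt(2))*25 = 300*sqrt(2)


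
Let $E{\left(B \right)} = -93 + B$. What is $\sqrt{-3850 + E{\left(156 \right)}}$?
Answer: $i \sqrt{3787} \approx 61.539 i$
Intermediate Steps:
$\sqrt{-3850 + E{\left(156 \right)}} = \sqrt{-3850 + \left(-93 + 156\right)} = \sqrt{-3850 + 63} = \sqrt{-3787} = i \sqrt{3787}$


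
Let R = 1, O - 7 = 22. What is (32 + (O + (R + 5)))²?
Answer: 4489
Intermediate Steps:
O = 29 (O = 7 + 22 = 29)
(32 + (O + (R + 5)))² = (32 + (29 + (1 + 5)))² = (32 + (29 + 6))² = (32 + 35)² = 67² = 4489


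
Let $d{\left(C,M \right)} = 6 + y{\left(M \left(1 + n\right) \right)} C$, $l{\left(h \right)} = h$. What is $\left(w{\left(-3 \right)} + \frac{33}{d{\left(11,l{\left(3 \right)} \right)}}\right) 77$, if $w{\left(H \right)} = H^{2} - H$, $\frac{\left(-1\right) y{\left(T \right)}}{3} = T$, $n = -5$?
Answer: $\frac{124663}{134} \approx 930.32$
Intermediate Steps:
$y{\left(T \right)} = - 3 T$
$d{\left(C,M \right)} = 6 + 12 C M$ ($d{\left(C,M \right)} = 6 + - 3 M \left(1 - 5\right) C = 6 + - 3 M \left(-4\right) C = 6 + - 3 \left(- 4 M\right) C = 6 + 12 M C = 6 + 12 C M$)
$\left(w{\left(-3 \right)} + \frac{33}{d{\left(11,l{\left(3 \right)} \right)}}\right) 77 = \left(- 3 \left(-1 - 3\right) + \frac{33}{6 + 12 \cdot 11 \cdot 3}\right) 77 = \left(\left(-3\right) \left(-4\right) + \frac{33}{6 + 396}\right) 77 = \left(12 + \frac{33}{402}\right) 77 = \left(12 + 33 \cdot \frac{1}{402}\right) 77 = \left(12 + \frac{11}{134}\right) 77 = \frac{1619}{134} \cdot 77 = \frac{124663}{134}$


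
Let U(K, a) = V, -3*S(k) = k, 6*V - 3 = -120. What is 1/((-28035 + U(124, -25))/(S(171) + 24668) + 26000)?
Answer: 49222/1279715891 ≈ 3.8463e-5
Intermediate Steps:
V = -39/2 (V = ½ + (⅙)*(-120) = ½ - 20 = -39/2 ≈ -19.500)
S(k) = -k/3
U(K, a) = -39/2
1/((-28035 + U(124, -25))/(S(171) + 24668) + 26000) = 1/((-28035 - 39/2)/(-⅓*171 + 24668) + 26000) = 1/(-56109/(2*(-57 + 24668)) + 26000) = 1/(-56109/2/24611 + 26000) = 1/(-56109/2*1/24611 + 26000) = 1/(-56109/49222 + 26000) = 1/(1279715891/49222) = 49222/1279715891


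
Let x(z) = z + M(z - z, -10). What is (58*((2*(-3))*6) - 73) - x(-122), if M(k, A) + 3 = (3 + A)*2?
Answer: -2022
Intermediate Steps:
M(k, A) = 3 + 2*A (M(k, A) = -3 + (3 + A)*2 = -3 + (6 + 2*A) = 3 + 2*A)
x(z) = -17 + z (x(z) = z + (3 + 2*(-10)) = z + (3 - 20) = z - 17 = -17 + z)
(58*((2*(-3))*6) - 73) - x(-122) = (58*((2*(-3))*6) - 73) - (-17 - 122) = (58*(-6*6) - 73) - 1*(-139) = (58*(-36) - 73) + 139 = (-2088 - 73) + 139 = -2161 + 139 = -2022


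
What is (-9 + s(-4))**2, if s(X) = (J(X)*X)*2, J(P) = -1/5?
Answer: 1369/25 ≈ 54.760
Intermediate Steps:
J(P) = -1/5 (J(P) = -1*1/5 = -1/5)
s(X) = -2*X/5 (s(X) = -X/5*2 = -2*X/5)
(-9 + s(-4))**2 = (-9 - 2/5*(-4))**2 = (-9 + 8/5)**2 = (-37/5)**2 = 1369/25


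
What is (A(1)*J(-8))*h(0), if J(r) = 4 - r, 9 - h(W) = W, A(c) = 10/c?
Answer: 1080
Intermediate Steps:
h(W) = 9 - W
(A(1)*J(-8))*h(0) = ((10/1)*(4 - 1*(-8)))*(9 - 1*0) = ((10*1)*(4 + 8))*(9 + 0) = (10*12)*9 = 120*9 = 1080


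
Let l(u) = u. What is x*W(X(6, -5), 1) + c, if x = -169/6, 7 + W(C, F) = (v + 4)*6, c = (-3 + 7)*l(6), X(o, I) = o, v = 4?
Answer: -6785/6 ≈ -1130.8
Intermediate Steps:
c = 24 (c = (-3 + 7)*6 = 4*6 = 24)
W(C, F) = 41 (W(C, F) = -7 + (4 + 4)*6 = -7 + 8*6 = -7 + 48 = 41)
x = -169/6 (x = -169*1/6 = -169/6 ≈ -28.167)
x*W(X(6, -5), 1) + c = -169/6*41 + 24 = -6929/6 + 24 = -6785/6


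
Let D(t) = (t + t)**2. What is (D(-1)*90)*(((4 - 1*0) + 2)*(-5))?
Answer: -10800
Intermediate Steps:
D(t) = 4*t**2 (D(t) = (2*t)**2 = 4*t**2)
(D(-1)*90)*(((4 - 1*0) + 2)*(-5)) = ((4*(-1)**2)*90)*(((4 - 1*0) + 2)*(-5)) = ((4*1)*90)*(((4 + 0) + 2)*(-5)) = (4*90)*((4 + 2)*(-5)) = 360*(6*(-5)) = 360*(-30) = -10800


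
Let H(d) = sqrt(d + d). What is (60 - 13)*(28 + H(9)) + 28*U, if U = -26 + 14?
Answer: 980 + 141*sqrt(2) ≈ 1179.4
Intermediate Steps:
H(d) = sqrt(2)*sqrt(d) (H(d) = sqrt(2*d) = sqrt(2)*sqrt(d))
U = -12
(60 - 13)*(28 + H(9)) + 28*U = (60 - 13)*(28 + sqrt(2)*sqrt(9)) + 28*(-12) = 47*(28 + sqrt(2)*3) - 336 = 47*(28 + 3*sqrt(2)) - 336 = (1316 + 141*sqrt(2)) - 336 = 980 + 141*sqrt(2)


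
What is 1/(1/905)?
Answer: 905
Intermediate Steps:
1/(1/905) = 905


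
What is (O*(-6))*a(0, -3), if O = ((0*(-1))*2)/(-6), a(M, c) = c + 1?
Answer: 0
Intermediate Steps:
a(M, c) = 1 + c
O = 0 (O = (0*2)*(-1/6) = 0*(-1/6) = 0)
(O*(-6))*a(0, -3) = (0*(-6))*(1 - 3) = 0*(-2) = 0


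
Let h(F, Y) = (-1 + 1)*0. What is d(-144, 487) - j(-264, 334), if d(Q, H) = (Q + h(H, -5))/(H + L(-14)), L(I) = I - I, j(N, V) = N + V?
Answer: -34234/487 ≈ -70.296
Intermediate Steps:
h(F, Y) = 0 (h(F, Y) = 0*0 = 0)
L(I) = 0
d(Q, H) = Q/H (d(Q, H) = (Q + 0)/(H + 0) = Q/H)
d(-144, 487) - j(-264, 334) = -144/487 - (-264 + 334) = -144*1/487 - 1*70 = -144/487 - 70 = -34234/487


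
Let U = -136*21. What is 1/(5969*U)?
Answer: -1/17047464 ≈ -5.8660e-8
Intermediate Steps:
U = -2856
1/(5969*U) = 1/(5969*(-2856)) = (1/5969)*(-1/2856) = -1/17047464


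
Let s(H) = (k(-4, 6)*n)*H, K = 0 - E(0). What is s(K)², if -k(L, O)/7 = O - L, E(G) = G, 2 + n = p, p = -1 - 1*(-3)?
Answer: 0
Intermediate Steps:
p = 2 (p = -1 + 3 = 2)
n = 0 (n = -2 + 2 = 0)
k(L, O) = -7*O + 7*L (k(L, O) = -7*(O - L) = -7*O + 7*L)
K = 0 (K = 0 - 1*0 = 0 + 0 = 0)
s(H) = 0 (s(H) = ((-7*6 + 7*(-4))*0)*H = ((-42 - 28)*0)*H = (-70*0)*H = 0*H = 0)
s(K)² = 0² = 0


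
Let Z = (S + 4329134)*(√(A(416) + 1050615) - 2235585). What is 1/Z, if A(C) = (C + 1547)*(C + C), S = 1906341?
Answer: -447117/6232778292240115430 - √2683831/31163891461200577150 ≈ -7.1789e-14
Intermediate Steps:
A(C) = 2*C*(1547 + C) (A(C) = (1547 + C)*(2*C) = 2*C*(1547 + C))
Z = -13939934377875 + 6235475*√2683831 (Z = (1906341 + 4329134)*(√(2*416*(1547 + 416) + 1050615) - 2235585) = 6235475*(√(2*416*1963 + 1050615) - 2235585) = 6235475*(√(1633216 + 1050615) - 2235585) = 6235475*(√2683831 - 2235585) = 6235475*(-2235585 + √2683831) = -13939934377875 + 6235475*√2683831 ≈ -1.3930e+13)
1/Z = 1/(-13939934377875 + 6235475*√2683831)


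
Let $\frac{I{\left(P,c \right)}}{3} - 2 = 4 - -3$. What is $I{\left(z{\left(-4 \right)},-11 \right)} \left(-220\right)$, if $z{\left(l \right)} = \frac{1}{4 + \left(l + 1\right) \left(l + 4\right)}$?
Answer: $-5940$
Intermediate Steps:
$z{\left(l \right)} = \frac{1}{4 + \left(1 + l\right) \left(4 + l\right)}$
$I{\left(P,c \right)} = 27$ ($I{\left(P,c \right)} = 6 + 3 \left(4 - -3\right) = 6 + 3 \left(4 + 3\right) = 6 + 3 \cdot 7 = 6 + 21 = 27$)
$I{\left(z{\left(-4 \right)},-11 \right)} \left(-220\right) = 27 \left(-220\right) = -5940$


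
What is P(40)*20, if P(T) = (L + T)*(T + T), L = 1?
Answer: 65600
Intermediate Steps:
P(T) = 2*T*(1 + T) (P(T) = (1 + T)*(T + T) = (1 + T)*(2*T) = 2*T*(1 + T))
P(40)*20 = (2*40*(1 + 40))*20 = (2*40*41)*20 = 3280*20 = 65600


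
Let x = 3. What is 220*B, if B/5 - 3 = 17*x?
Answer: 59400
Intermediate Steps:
B = 270 (B = 15 + 5*(17*3) = 15 + 5*51 = 15 + 255 = 270)
220*B = 220*270 = 59400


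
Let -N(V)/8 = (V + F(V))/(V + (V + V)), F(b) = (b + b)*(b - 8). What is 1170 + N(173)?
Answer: 862/3 ≈ 287.33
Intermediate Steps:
F(b) = 2*b*(-8 + b) (F(b) = (2*b)*(-8 + b) = 2*b*(-8 + b))
N(V) = -8*(V + 2*V*(-8 + V))/(3*V) (N(V) = -8*(V + 2*V*(-8 + V))/(V + (V + V)) = -8*(V + 2*V*(-8 + V))/(V + 2*V) = -8*(V + 2*V*(-8 + V))/(3*V))
1170 + N(173) = 1170 + (40 - 16/3*173) = 1170 + (40 - 2768/3) = 1170 - 2648/3 = 862/3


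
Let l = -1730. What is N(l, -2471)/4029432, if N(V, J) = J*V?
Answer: 2137415/2014716 ≈ 1.0609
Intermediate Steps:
N(l, -2471)/4029432 = -2471*(-1730)/4029432 = 4274830*(1/4029432) = 2137415/2014716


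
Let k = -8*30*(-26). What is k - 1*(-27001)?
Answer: 33241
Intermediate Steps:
k = 6240 (k = -240*(-26) = 6240)
k - 1*(-27001) = 6240 - 1*(-27001) = 6240 + 27001 = 33241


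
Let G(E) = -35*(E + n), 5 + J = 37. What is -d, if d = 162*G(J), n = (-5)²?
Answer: 323190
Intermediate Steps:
J = 32 (J = -5 + 37 = 32)
n = 25
G(E) = -875 - 35*E (G(E) = -35*(E + 25) = -35*(25 + E) = -875 - 35*E)
d = -323190 (d = 162*(-875 - 35*32) = 162*(-875 - 1120) = 162*(-1995) = -323190)
-d = -1*(-323190) = 323190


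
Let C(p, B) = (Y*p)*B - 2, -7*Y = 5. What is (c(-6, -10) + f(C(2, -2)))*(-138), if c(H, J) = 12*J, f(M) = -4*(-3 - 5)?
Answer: 12144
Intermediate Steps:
Y = -5/7 (Y = -1/7*5 = -5/7 ≈ -0.71429)
C(p, B) = -2 - 5*B*p/7 (C(p, B) = (-5*p/7)*B - 2 = -5*B*p/7 - 2 = -2 - 5*B*p/7)
f(M) = 32 (f(M) = -4*(-8) = 32)
(c(-6, -10) + f(C(2, -2)))*(-138) = (12*(-10) + 32)*(-138) = (-120 + 32)*(-138) = -88*(-138) = 12144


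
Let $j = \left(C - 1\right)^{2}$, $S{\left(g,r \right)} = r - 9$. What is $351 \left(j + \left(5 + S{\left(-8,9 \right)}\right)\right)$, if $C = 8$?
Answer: $18954$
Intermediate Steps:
$S{\left(g,r \right)} = -9 + r$
$j = 49$ ($j = \left(8 - 1\right)^{2} = 7^{2} = 49$)
$351 \left(j + \left(5 + S{\left(-8,9 \right)}\right)\right) = 351 \left(49 + \left(5 + \left(-9 + 9\right)\right)\right) = 351 \left(49 + \left(5 + 0\right)\right) = 351 \left(49 + 5\right) = 351 \cdot 54 = 18954$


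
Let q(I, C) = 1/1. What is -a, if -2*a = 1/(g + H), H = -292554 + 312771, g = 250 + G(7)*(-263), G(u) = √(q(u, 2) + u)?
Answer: 20467/836689474 + 263*√2/418344737 ≈ 2.5351e-5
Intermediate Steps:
q(I, C) = 1
G(u) = √(1 + u)
g = 250 - 526*√2 (g = 250 + √(1 + 7)*(-263) = 250 + √8*(-263) = 250 + (2*√2)*(-263) = 250 - 526*√2 ≈ -493.88)
H = 20217
a = -1/(2*(20467 - 526*√2)) (a = -1/(2*((250 - 526*√2) + 20217)) = -1/(2*(20467 - 526*√2)) ≈ -2.5351e-5)
-a = -(-20467/836689474 - 263*√2/418344737) = 20467/836689474 + 263*√2/418344737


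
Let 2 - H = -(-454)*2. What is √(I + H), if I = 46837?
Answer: √45931 ≈ 214.32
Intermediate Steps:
H = -906 (H = 2 - (-454)*(-1*2) = 2 - (-454)*(-2) = 2 - 1*908 = 2 - 908 = -906)
√(I + H) = √(46837 - 906) = √45931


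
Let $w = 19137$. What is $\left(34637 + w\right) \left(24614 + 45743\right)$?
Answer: $3783377318$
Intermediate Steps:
$\left(34637 + w\right) \left(24614 + 45743\right) = \left(34637 + 19137\right) \left(24614 + 45743\right) = 53774 \cdot 70357 = 3783377318$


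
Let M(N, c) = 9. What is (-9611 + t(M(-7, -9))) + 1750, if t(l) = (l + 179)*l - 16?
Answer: -6185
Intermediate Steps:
t(l) = -16 + l*(179 + l) (t(l) = (179 + l)*l - 16 = l*(179 + l) - 16 = -16 + l*(179 + l))
(-9611 + t(M(-7, -9))) + 1750 = (-9611 + (-16 + 9**2 + 179*9)) + 1750 = (-9611 + (-16 + 81 + 1611)) + 1750 = (-9611 + 1676) + 1750 = -7935 + 1750 = -6185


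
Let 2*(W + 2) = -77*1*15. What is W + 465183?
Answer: 929207/2 ≈ 4.6460e+5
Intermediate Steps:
W = -1159/2 (W = -2 + (-77*1*15)/2 = -2 + (-77*15)/2 = -2 + (1/2)*(-1155) = -2 - 1155/2 = -1159/2 ≈ -579.50)
W + 465183 = -1159/2 + 465183 = 929207/2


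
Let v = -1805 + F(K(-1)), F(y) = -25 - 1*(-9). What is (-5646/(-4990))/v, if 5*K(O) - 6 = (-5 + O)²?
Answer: -941/1514465 ≈ -0.00062134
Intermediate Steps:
K(O) = 6/5 + (-5 + O)²/5
F(y) = -16 (F(y) = -25 + 9 = -16)
v = -1821 (v = -1805 - 16 = -1821)
(-5646/(-4990))/v = -5646/(-4990)/(-1821) = -5646*(-1/4990)*(-1/1821) = (2823/2495)*(-1/1821) = -941/1514465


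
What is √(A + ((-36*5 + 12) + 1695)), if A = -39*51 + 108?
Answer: I*√354 ≈ 18.815*I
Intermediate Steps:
A = -1881 (A = -1989 + 108 = -1881)
√(A + ((-36*5 + 12) + 1695)) = √(-1881 + ((-36*5 + 12) + 1695)) = √(-1881 + ((-180 + 12) + 1695)) = √(-1881 + (-168 + 1695)) = √(-1881 + 1527) = √(-354) = I*√354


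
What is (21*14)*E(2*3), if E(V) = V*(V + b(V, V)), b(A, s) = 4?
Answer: 17640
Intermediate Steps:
E(V) = V*(4 + V) (E(V) = V*(V + 4) = V*(4 + V))
(21*14)*E(2*3) = (21*14)*((2*3)*(4 + 2*3)) = 294*(6*(4 + 6)) = 294*(6*10) = 294*60 = 17640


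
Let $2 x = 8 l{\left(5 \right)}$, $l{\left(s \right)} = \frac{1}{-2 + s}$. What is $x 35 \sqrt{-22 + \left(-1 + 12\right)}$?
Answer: $\frac{140 i \sqrt{11}}{3} \approx 154.78 i$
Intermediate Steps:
$x = \frac{4}{3}$ ($x = \frac{8 \frac{1}{-2 + 5}}{2} = \frac{8 \cdot \frac{1}{3}}{2} = \frac{1}{2} \cdot \frac{8}{3} = \frac{4}{3} \approx 1.3333$)
$x 35 \sqrt{-22 + \left(-1 + 12\right)} = \frac{4}{3} \cdot 35 \sqrt{-22 + \left(-1 + 12\right)} = \frac{140 \sqrt{-22 + 11}}{3} = \frac{140 \sqrt{-11}}{3} = \frac{140 i \sqrt{11}}{3}$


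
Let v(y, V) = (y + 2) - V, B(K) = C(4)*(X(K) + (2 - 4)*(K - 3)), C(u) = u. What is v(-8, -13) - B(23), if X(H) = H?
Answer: 75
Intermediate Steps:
B(K) = 24 - 4*K (B(K) = 4*(K + (2 - 4)*(K - 3)) = 4*(K - 2*(-3 + K)) = 4*(K + (6 - 2*K)) = 4*(6 - K) = 24 - 4*K)
v(y, V) = 2 + y - V (v(y, V) = (2 + y) - V = 2 + y - V)
v(-8, -13) - B(23) = (2 - 8 - 1*(-13)) - (24 - 4*23) = (2 - 8 + 13) - (24 - 92) = 7 - 1*(-68) = 7 + 68 = 75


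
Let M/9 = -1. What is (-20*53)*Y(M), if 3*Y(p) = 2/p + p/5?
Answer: 19292/27 ≈ 714.52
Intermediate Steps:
M = -9 (M = 9*(-1) = -9)
Y(p) = p/15 + 2/(3*p) (Y(p) = (2/p + p/5)/3 = p/15 + 2/(3*p))
(-20*53)*Y(M) = (-20*53)*((1/15)*(10 + (-9)²)/(-9)) = -212*(-1)*(10 + 81)/(3*9) = -212*(-1)*91/(3*9) = -1060*(-91/135) = 19292/27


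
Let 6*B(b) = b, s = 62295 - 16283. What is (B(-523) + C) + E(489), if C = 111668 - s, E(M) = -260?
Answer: 391853/6 ≈ 65309.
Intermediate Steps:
s = 46012
B(b) = b/6
C = 65656 (C = 111668 - 1*46012 = 111668 - 46012 = 65656)
(B(-523) + C) + E(489) = ((⅙)*(-523) + 65656) - 260 = (-523/6 + 65656) - 260 = 393413/6 - 260 = 391853/6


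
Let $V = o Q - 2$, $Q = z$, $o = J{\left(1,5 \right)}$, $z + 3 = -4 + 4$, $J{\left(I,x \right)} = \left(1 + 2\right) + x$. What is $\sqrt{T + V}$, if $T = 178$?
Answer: $2 \sqrt{38} \approx 12.329$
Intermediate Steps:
$J{\left(I,x \right)} = 3 + x$
$z = -3$ ($z = -3 + \left(-4 + 4\right) = -3 + 0 = -3$)
$o = 8$ ($o = 3 + 5 = 8$)
$Q = -3$
$V = -26$ ($V = 8 \left(-3\right) - 2 = -24 - 2 = -26$)
$\sqrt{T + V} = \sqrt{178 - 26} = \sqrt{152} = 2 \sqrt{38}$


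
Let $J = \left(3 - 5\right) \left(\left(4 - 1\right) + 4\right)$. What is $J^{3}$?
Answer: $-2744$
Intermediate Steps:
$J = -14$ ($J = - 2 \left(3 + 4\right) = \left(-2\right) 7 = -14$)
$J^{3} = \left(-14\right)^{3} = -2744$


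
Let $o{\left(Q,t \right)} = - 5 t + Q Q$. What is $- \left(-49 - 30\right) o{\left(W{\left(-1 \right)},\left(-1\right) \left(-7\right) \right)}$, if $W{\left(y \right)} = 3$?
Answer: $-2054$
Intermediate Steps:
$o{\left(Q,t \right)} = Q^{2} - 5 t$ ($o{\left(Q,t \right)} = - 5 t + Q^{2} = Q^{2} - 5 t$)
$- \left(-49 - 30\right) o{\left(W{\left(-1 \right)},\left(-1\right) \left(-7\right) \right)} = - \left(-49 - 30\right) \left(3^{2} - 5 \left(\left(-1\right) \left(-7\right)\right)\right) = - \left(-79\right) \left(9 - 35\right) = - \left(-79\right) \left(-26\right) = \left(-1\right) 2054 = -2054$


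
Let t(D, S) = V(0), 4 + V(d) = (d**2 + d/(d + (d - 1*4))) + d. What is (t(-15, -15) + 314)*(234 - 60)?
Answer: 53940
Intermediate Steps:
V(d) = -4 + d + d**2 + d/(-4 + 2*d) (V(d) = -4 + ((d**2 + d/(d + (d - 1*4))) + d) = -4 + ((d**2 + d/(d + (d - 4))) + d) = -4 + ((d**2 + d/(d + (-4 + d))) + d) = -4 + ((d**2 + d/(-4 + 2*d)) + d) = -4 + (d + d**2 + d/(-4 + 2*d)) = -4 + d + d**2 + d/(-4 + 2*d))
t(D, S) = -4 (t(D, S) = (8 + 0**3 - 1*0**2 - 11/2*0)/(-2 + 0) = (8 + 0 - 1*0 + 0)/(-2) = -(8 + 0 + 0 + 0)/2 = -1/2*8 = -4)
(t(-15, -15) + 314)*(234 - 60) = (-4 + 314)*(234 - 60) = 310*174 = 53940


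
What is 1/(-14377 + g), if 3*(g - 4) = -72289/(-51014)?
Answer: -6654/95634799 ≈ -6.9577e-5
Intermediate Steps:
g = 29759/6654 (g = 4 + (-72289/(-51014))/3 = 4 + (-72289*(-1/51014))/3 = 4 + (⅓)*(3143/2218) = 4 + 3143/6654 = 29759/6654 ≈ 4.4724)
1/(-14377 + g) = 1/(-14377 + 29759/6654) = 1/(-95634799/6654) = -6654/95634799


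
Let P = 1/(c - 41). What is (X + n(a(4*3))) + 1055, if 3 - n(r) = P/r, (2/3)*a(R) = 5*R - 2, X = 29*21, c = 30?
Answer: 1595320/957 ≈ 1667.0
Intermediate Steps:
X = 609
P = -1/11 (P = 1/(30 - 41) = 1/(-11) = -1/11 ≈ -0.090909)
a(R) = -3 + 15*R/2 (a(R) = 3*(5*R - 2)/2 = 3*(-2 + 5*R)/2 = -3 + 15*R/2)
n(r) = 3 + 1/(11*r) (n(r) = 3 - (-1)/(11*r) = 3 + 1/(11*r))
(X + n(a(4*3))) + 1055 = (609 + (3 + 1/(11*(-3 + 15*(4*3)/2)))) + 1055 = (609 + (3 + 1/(11*(-3 + (15/2)*12)))) + 1055 = (609 + (3 + 1/(11*(-3 + 90)))) + 1055 = (609 + (3 + (1/11)/87)) + 1055 = (609 + (3 + (1/11)*(1/87))) + 1055 = (609 + (3 + 1/957)) + 1055 = (609 + 2872/957) + 1055 = 585685/957 + 1055 = 1595320/957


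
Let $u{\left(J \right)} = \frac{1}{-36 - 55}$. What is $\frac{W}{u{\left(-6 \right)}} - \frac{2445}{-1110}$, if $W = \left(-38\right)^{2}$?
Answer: $- \frac{9723733}{74} \approx -1.314 \cdot 10^{5}$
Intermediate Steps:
$u{\left(J \right)} = - \frac{1}{91}$ ($u{\left(J \right)} = \frac{1}{-91} = - \frac{1}{91}$)
$W = 1444$
$\frac{W}{u{\left(-6 \right)}} - \frac{2445}{-1110} = \frac{1444}{- \frac{1}{91}} - \frac{2445}{-1110} = 1444 \left(-91\right) - - \frac{163}{74} = -131404 + \frac{163}{74} = - \frac{9723733}{74}$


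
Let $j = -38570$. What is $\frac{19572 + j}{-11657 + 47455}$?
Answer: $- \frac{1357}{2557} \approx -0.5307$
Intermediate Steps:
$\frac{19572 + j}{-11657 + 47455} = \frac{19572 - 38570}{-11657 + 47455} = - \frac{18998}{35798} = \left(-18998\right) \frac{1}{35798} = - \frac{1357}{2557}$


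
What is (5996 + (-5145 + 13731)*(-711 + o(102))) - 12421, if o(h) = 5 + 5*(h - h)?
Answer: -6068141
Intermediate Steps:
o(h) = 5 (o(h) = 5 + 5*0 = 5 + 0 = 5)
(5996 + (-5145 + 13731)*(-711 + o(102))) - 12421 = (5996 + (-5145 + 13731)*(-711 + 5)) - 12421 = (5996 + 8586*(-706)) - 12421 = (5996 - 6061716) - 12421 = -6055720 - 12421 = -6068141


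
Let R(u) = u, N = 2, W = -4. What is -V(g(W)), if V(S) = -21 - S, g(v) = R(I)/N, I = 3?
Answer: 45/2 ≈ 22.500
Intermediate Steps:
g(v) = 3/2
-V(g(W)) = -(-21 - 1*3/2) = -(-21 - 3/2) = -1*(-45/2) = 45/2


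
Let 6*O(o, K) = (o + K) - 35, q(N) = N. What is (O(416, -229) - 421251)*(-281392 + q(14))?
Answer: 355570906906/3 ≈ 1.1852e+11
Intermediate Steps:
O(o, K) = -35/6 + K/6 + o/6 (O(o, K) = ((o + K) - 35)/6 = ((K + o) - 35)/6 = (-35 + K + o)/6 = -35/6 + K/6 + o/6)
(O(416, -229) - 421251)*(-281392 + q(14)) = ((-35/6 + (⅙)*(-229) + (⅙)*416) - 421251)*(-281392 + 14) = ((-35/6 - 229/6 + 208/3) - 421251)*(-281378) = (76/3 - 421251)*(-281378) = -1263677/3*(-281378) = 355570906906/3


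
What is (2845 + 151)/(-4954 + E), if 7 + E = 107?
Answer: -1498/2427 ≈ -0.61722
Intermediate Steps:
E = 100 (E = -7 + 107 = 100)
(2845 + 151)/(-4954 + E) = (2845 + 151)/(-4954 + 100) = 2996/(-4854) = 2996*(-1/4854) = -1498/2427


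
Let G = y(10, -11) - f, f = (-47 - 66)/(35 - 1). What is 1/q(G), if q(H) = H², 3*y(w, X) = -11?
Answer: 10404/1225 ≈ 8.4931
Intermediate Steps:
y(w, X) = -11/3 (y(w, X) = (⅓)*(-11) = -11/3)
f = -113/34 ≈ -3.3235
G = -35/102 (G = -11/3 - 1*(-113/34) = -11/3 + 113/34 = -35/102 ≈ -0.34314)
1/q(G) = 1/((-35/102)²) = 1/(1225/10404) = 10404/1225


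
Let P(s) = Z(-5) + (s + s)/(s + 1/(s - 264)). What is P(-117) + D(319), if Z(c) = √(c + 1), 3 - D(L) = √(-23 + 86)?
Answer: 111444/22289 - 3*√7 + 2*I ≈ -2.9373 + 2.0*I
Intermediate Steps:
D(L) = 3 - 3*√7 (D(L) = 3 - √(-23 + 86) = 3 - √63 = 3 - 3*√7)
Z(c) = √(1 + c)
P(s) = 2*I + 2*s/(s + 1/(-264 + s)) (P(s) = √(1 - 5) + (s + s)/(s + 1/(s - 264)) = √(-4) + (2*s)/(s + 1/(-264 + s)) = 2*I + 2*s/(s + 1/(-264 + s)))
P(-117) + D(319) = 2*(I + (-117)²*(1 + I) - 264*(-117)*(1 + I))/(1 + (-117)² - 264*(-117)) + (3 - 3*√7) = 2*(I + 13689*(1 + I) + (30888 + 30888*I))/(1 + 13689 + 30888) + (3 - 3*√7) = 2*(I + (13689 + 13689*I) + (30888 + 30888*I))/44578 + (3 - 3*√7) = 2*(1/44578)*(44577 + 44578*I) + (3 - 3*√7) = (44577/22289 + 2*I) + (3 - 3*√7) = 111444/22289 - 3*√7 + 2*I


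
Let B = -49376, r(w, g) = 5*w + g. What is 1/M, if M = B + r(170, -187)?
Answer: -1/48713 ≈ -2.0528e-5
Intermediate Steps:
r(w, g) = g + 5*w
M = -48713 (M = -49376 + (-187 + 5*170) = -49376 + (-187 + 850) = -49376 + 663 = -48713)
1/M = 1/(-48713) = -1/48713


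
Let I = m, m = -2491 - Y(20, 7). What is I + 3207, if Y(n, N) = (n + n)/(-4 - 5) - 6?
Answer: 6538/9 ≈ 726.44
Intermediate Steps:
Y(n, N) = -6 - 2*n/9 (Y(n, N) = (2*n)/(-9) - 6 = (2*n)*(-⅑) - 6 = -2*n/9 - 6 = -6 - 2*n/9)
m = -22325/9 (m = -2491 - (-6 - 2/9*20) = -2491 - (-6 - 40/9) = -2491 - 1*(-94/9) = -2491 + 94/9 = -22325/9 ≈ -2480.6)
I = -22325/9 ≈ -2480.6
I + 3207 = -22325/9 + 3207 = 6538/9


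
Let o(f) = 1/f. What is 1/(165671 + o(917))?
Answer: 917/151920308 ≈ 6.0361e-6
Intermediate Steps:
1/(165671 + o(917)) = 1/(165671 + 1/917) = 1/(151920308/917) = 917/151920308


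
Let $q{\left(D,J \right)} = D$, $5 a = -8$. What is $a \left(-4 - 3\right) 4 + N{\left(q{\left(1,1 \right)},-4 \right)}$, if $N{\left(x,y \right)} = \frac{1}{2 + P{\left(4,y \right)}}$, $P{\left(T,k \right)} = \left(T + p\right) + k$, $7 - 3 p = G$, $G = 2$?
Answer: $\frac{2479}{55} \approx 45.073$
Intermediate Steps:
$a = - \frac{8}{5}$ ($a = \frac{1}{5} \left(-8\right) = - \frac{8}{5} \approx -1.6$)
$p = \frac{5}{3}$ ($p = \frac{7}{3} - \frac{2}{3} = \frac{5}{3} \approx 1.6667$)
$P{\left(T,k \right)} = \frac{5}{3} + T + k$ ($P{\left(T,k \right)} = \left(T + \frac{5}{3}\right) + k = \left(\frac{5}{3} + T\right) + k = \frac{5}{3} + T + k$)
$N{\left(x,y \right)} = \frac{1}{\frac{23}{3} + y}$ ($N{\left(x,y \right)} = \frac{1}{2 + \left(\frac{5}{3} + 4 + y\right)} = \frac{1}{2 + \left(\frac{17}{3} + y\right)} = \frac{1}{\frac{23}{3} + y}$)
$a \left(-4 - 3\right) 4 + N{\left(q{\left(1,1 \right)},-4 \right)} = - \frac{8 \left(-4 - 3\right) 4}{5} + \frac{3}{23 + 3 \left(-4\right)} = - \frac{8 \left(\left(-7\right) 4\right)}{5} + \frac{3}{23 - 12} = \left(- \frac{8}{5}\right) \left(-28\right) + \frac{3}{11} = \frac{224}{5} + 3 \cdot \frac{1}{11} = \frac{224}{5} + \frac{3}{11} = \frac{2479}{55}$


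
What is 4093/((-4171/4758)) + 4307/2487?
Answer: -48415102081/10373277 ≈ -4667.3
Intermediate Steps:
4093/((-4171/4758)) + 4307/2487 = 4093/((-4171*1/4758)) + 4307*(1/2487) = 4093/(-4171/4758) + 4307/2487 = 4093*(-4758/4171) + 4307/2487 = -19474494/4171 + 4307/2487 = -48415102081/10373277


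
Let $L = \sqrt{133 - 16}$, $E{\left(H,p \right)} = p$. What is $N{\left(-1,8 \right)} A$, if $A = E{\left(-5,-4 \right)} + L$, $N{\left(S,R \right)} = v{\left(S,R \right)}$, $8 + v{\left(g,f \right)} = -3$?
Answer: $44 - 33 \sqrt{13} \approx -74.983$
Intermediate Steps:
$v{\left(g,f \right)} = -11$ ($v{\left(g,f \right)} = -8 - 3 = -11$)
$N{\left(S,R \right)} = -11$
$L = 3 \sqrt{13}$ ($L = \sqrt{133 - 16} = \sqrt{117} = 3 \sqrt{13} \approx 10.817$)
$A = -4 + 3 \sqrt{13} \approx 6.8167$
$N{\left(-1,8 \right)} A = - 11 \left(-4 + 3 \sqrt{13}\right) = 44 - 33 \sqrt{13}$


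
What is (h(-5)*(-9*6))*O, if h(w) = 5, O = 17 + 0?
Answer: -4590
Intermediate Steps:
O = 17
(h(-5)*(-9*6))*O = (5*(-9*6))*17 = (5*(-54))*17 = -270*17 = -4590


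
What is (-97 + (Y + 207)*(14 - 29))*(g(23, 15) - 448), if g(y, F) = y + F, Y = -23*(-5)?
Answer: 2020070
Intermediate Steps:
Y = 115
g(y, F) = F + y
(-97 + (Y + 207)*(14 - 29))*(g(23, 15) - 448) = (-97 + (115 + 207)*(14 - 29))*((15 + 23) - 448) = (-97 + 322*(-15))*(38 - 448) = (-97 - 4830)*(-410) = -4927*(-410) = 2020070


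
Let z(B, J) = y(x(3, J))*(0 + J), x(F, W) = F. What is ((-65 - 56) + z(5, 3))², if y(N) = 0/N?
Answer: 14641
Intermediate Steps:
y(N) = 0
z(B, J) = 0 (z(B, J) = 0*(0 + J) = 0*J = 0)
((-65 - 56) + z(5, 3))² = ((-65 - 56) + 0)² = (-121 + 0)² = (-121)² = 14641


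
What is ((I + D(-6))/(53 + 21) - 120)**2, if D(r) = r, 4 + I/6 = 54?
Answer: 18429849/1369 ≈ 13462.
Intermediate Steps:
I = 300 (I = -24 + 6*54 = -24 + 324 = 300)
((I + D(-6))/(53 + 21) - 120)**2 = ((300 - 6)/(53 + 21) - 120)**2 = (294/74 - 120)**2 = (294*(1/74) - 120)**2 = (147/37 - 120)**2 = (-4293/37)**2 = 18429849/1369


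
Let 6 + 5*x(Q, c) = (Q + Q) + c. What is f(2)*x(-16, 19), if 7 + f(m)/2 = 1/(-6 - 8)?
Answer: 1881/35 ≈ 53.743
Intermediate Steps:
x(Q, c) = -6/5 + c/5 + 2*Q/5 (x(Q, c) = -6/5 + ((Q + Q) + c)/5 = -6/5 + (2*Q + c)/5 = -6/5 + (c + 2*Q)/5 = -6/5 + (c/5 + 2*Q/5) = -6/5 + c/5 + 2*Q/5)
f(m) = -99/7 (f(m) = -14 + 2/(-6 - 8) = -14 + 2/(-14) = -14 + 2*(-1/14) = -14 - ⅐ = -99/7)
f(2)*x(-16, 19) = -99*(-6/5 + (⅕)*19 + (⅖)*(-16))/7 = -99*(-6/5 + 19/5 - 32/5)/7 = -99/7*(-19/5) = 1881/35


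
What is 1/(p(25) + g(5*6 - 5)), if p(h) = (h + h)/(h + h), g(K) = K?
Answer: 1/26 ≈ 0.038462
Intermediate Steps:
p(h) = 1 (p(h) = (2*h)/((2*h)) = (2*h)*(1/(2*h)) = 1)
1/(p(25) + g(5*6 - 5)) = 1/(1 + (5*6 - 5)) = 1/(1 + (30 - 5)) = 1/(1 + 25) = 1/26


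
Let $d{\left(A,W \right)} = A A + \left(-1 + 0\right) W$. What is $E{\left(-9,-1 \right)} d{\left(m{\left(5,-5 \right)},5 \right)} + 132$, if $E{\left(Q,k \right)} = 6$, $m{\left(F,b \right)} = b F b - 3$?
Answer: $89406$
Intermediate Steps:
$m{\left(F,b \right)} = -3 + F b^{2}$ ($m{\left(F,b \right)} = F b b - 3 = F b^{2} - 3 = -3 + F b^{2}$)
$d{\left(A,W \right)} = A^{2} - W$
$E{\left(-9,-1 \right)} d{\left(m{\left(5,-5 \right)},5 \right)} + 132 = 6 \left(\left(-3 + 5 \left(-5\right)^{2}\right)^{2} - 5\right) + 132 = 6 \left(\left(-3 + 5 \cdot 25\right)^{2} - 5\right) + 132 = 6 \left(\left(-3 + 125\right)^{2} - 5\right) + 132 = 6 \left(122^{2} - 5\right) + 132 = 6 \left(14884 - 5\right) + 132 = 6 \cdot 14879 + 132 = 89274 + 132 = 89406$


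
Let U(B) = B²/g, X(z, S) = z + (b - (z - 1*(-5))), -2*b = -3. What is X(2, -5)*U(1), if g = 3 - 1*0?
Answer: -7/6 ≈ -1.1667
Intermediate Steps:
b = 3/2 (b = -½*(-3) = 3/2 ≈ 1.5000)
g = 3 (g = 3 + 0 = 3)
X(z, S) = -7/2 (X(z, S) = z + (3/2 - (z - 1*(-5))) = z + (3/2 - (z + 5)) = z + (3/2 - (5 + z)) = z + (3/2 + (-5 - z)) = z + (-7/2 - z) = -7/2)
U(B) = B²/3
X(2, -5)*U(1) = -7*1²/6 = -7/6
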